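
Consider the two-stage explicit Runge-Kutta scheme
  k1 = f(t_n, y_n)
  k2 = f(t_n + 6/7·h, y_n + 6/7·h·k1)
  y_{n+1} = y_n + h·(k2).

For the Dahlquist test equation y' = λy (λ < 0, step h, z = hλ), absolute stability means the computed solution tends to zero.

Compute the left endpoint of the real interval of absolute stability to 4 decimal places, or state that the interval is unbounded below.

With y'=λy (z=hλ):
  k1=λy_n ⇒ h·k1=z·y_n;  k2=λ(1+6/7z)y_n ⇒ h·k2=z(1+6/7z)y_n
  y_{n+1}/y_n = 1 + z(1+6/7z) = 1 + z + 6/7z²
  Hence R(z) = 1 + z + 6/7z².

Need |R(x)|<1, x<0.
x=-1.38: |R|=1.2523
R=1: x+6/7x²=0 ⇒ x=−7/6=-1.1667; min R=1−1/(4·6/7)=0.7083>−1
Confirm numerically:
  x=-0.970: |R|=0.83649 <1
  x=-0.951: |R|=0.82420 <1
  x=-0.480: |R|=0.71749 <1
  x=-1.415: |R|=1.30119 >1
  x=-1.344: |R|=1.20429 >1
Stable set (-1.1667, 0).

left endpoint -1.1667.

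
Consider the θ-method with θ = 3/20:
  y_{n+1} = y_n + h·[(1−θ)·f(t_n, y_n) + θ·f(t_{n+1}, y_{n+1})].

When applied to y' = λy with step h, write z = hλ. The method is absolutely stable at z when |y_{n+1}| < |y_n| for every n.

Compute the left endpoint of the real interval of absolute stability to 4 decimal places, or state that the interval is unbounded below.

Set f=λy, z=hλ:
  y_{n+1} = y_n + z·[17/20·y_n + 3/20·y_{n+1}] ⇒ (1 − 3/20z)y_{n+1} = (1 + 17/20z)y_n
  Hence R(z) = (1 + 17/20z)/(1 − 3/20z).

Need |R(x)|<1, x<0.
x=-0.86: |R|=0.2383
R=−1: 1+17/20x = −1+3/20x ⇒ -7/10x=2 ⇒ x=2/(-7/10)=-2.8571
Confirm numerically:
  x=-2.563: |R|=0.85128 <1
  x=-2.084: |R|=0.58769 <1
  x=-2.070: |R|=0.57955 <1
  x=-1.206: |R|=0.02125 <1
  x=-3.356: |R|=1.23227 >1
  x=-3.260: |R|=1.18939 >1
  x=-2.995: |R|=1.06659 >1
Interval (-2.8571, 0).

left endpoint -2.8571.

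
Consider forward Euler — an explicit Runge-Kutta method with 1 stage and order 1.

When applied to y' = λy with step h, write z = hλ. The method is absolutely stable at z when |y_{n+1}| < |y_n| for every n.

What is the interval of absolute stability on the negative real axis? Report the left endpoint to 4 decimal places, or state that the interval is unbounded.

With y'=λy (z=hλ):
  order 1, 1-stage ⇒ R(z)=1+z
  (e.g. R(-1.37)=-0.37000, |R|=0.37000)

Find x<0 with |R(x)|<1.
x=-1.37: |R|=0.3700
|R(-1.86)|=0.8600 |R(-1.57)|=0.5700 |R(-0.58)|=0.4200
Bisect:
  x_lo=-2.8426 |R|=1.8426  x_hi=-0.0618 |R|=0.9382
  mid=-1.45222 |R|=0.45222 →hi
  mid=-2.14741 |R|=1.14741 →lo
  mid=-1.79981 |R|=0.79981 →hi
  mid=-1.97361 |R|=0.97361 →hi
  mid=-2.06051 |R|=1.06051 →lo
  mid=-2.01706 |R|=1.01706 →lo
  mid=-1.99533 |R|=0.99533 →hi
  mid=-2.00620 |R|=1.00620 →lo
  ...
  [-2.00009,-1.99992] ⇒ x*=-2.0000
Stable set (-2.0000, 0).

z∈(-2.0000,0).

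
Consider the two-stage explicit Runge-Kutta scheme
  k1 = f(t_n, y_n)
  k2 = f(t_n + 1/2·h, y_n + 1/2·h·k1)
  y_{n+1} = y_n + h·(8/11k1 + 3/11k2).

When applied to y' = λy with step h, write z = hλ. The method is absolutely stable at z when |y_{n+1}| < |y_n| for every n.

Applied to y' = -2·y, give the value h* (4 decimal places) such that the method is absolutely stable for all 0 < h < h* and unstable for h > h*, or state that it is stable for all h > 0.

(-7.3333,0); λ=-2 ⇒ h* = (22/3)/2 = 3.6667.

With y'=λy (z=hλ):
  k1=λy_n ⇒ h·k1=z·y_n;  k2=λ(1+1/2z)y_n ⇒ h·k2=z(1+1/2z)y_n
  y_{n+1}/y_n = 1 + 8/11z + 3/11z(1+1/2z) = 1 + z + 3/22z²
  R(z) = 1 + z + 3/22z².

Solve |R(x)|<1 on ℝ⁻.
x=-0.37: |R|=0.6487
R=1: x+3/22x²=0 ⇒ x=−22/3=-7.3333; min R=1−1/(4·3/22)=-0.8333>−1
Confirm numerically:
  x=-6.041: |R|=0.06459 <1
  x=-5.999: |R|=0.09155 <1
  x=-3.997: |R|=0.81845 <1
  x=-7.890: |R|=1.59892 >1
  x=-7.627: |R|=1.30543 >1
  x=-7.575: |R|=1.24963 >1
So |R|<1 on (-7.3333, 0).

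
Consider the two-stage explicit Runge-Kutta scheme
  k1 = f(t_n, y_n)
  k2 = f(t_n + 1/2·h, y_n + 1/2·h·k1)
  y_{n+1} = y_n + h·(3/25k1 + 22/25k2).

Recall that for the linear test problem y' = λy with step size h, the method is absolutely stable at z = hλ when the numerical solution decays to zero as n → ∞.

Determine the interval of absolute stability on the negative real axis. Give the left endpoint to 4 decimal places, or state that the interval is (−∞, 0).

Set f=λy, z=hλ:
  k1=λy_n ⇒ h·k1=z·y_n;  k2=λ(1+1/2z)y_n ⇒ h·k2=z(1+1/2z)y_n
  y_{n+1}/y_n = 1 + 3/25z + 22/25z(1+1/2z) = 1 + z + 11/25z²
  Hence R(z) = 1 + z + 11/25z².

Need |R(x)|<1, x<0.
x=-0.36: |R|=0.6970
R=1: x+11/25x²=0 ⇒ x=−25/11=-2.2727; min R=1−1/(4·11/25)=0.4318>−1
Confirm numerically:
  x=-2.042: |R|=0.79270 <1
  x=-1.991: |R|=0.75320 <1
  x=-1.802: |R|=0.62677 <1
  x=-1.165: |R|=0.43218 <1
  x=-2.659: |R|=1.45192 >1
  x=-2.521: |R|=1.27539 >1
  x=-2.498: |R|=1.24760 >1
Interval (-2.2727, 0).

(-2.2727, 0).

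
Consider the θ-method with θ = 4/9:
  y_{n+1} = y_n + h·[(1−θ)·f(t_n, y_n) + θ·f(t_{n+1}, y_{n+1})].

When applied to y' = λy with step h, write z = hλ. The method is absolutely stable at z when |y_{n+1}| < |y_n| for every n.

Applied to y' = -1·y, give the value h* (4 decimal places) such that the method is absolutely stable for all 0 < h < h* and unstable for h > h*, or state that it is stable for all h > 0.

With y'=λy (z=hλ):
  y_{n+1} = y_n + z·[5/9·y_n + 4/9·y_{n+1}] ⇒ (1 − 4/9z)y_{n+1} = (1 + 5/9z)y_n
  so R(z) = (1 + 5/9z)/(1 − 4/9z).

Boundary: |R(x)|=1, x<0.
x=-1.14: |R|=0.2434
R=−1: 1+5/9x = −1+4/9x ⇒ -1/9x=2 ⇒ x=2/(-1/9)=-18.0000
Confirm numerically:
  x=-17.514: |R|=0.99385 <1
  x=-15.860: |R|=0.97046 <1
  x=-15.133: |R|=0.95877 <1
  x=-10.807: |R|=0.86228 <1
  x=-18.305: |R|=1.00371 >1
  x=-18.200: |R|=1.00244 >1
  x=-18.143: |R|=1.00175 >1
Stable set (-18.0000, 0).

(-18.0000,0); λ=-1 ⇒ h* = (18)/1 = 18.0000.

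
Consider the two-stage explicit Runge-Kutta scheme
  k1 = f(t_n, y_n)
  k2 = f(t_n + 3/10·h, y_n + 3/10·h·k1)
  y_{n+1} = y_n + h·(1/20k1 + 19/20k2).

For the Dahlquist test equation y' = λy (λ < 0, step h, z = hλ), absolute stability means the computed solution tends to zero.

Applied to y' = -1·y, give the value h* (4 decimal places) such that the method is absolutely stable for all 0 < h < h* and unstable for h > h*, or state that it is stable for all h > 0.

(-3.5088,0); λ=-1 ⇒ h* = (200/57)/1 = 3.5088.

On y'=λy, z=hλ:
  k1=λy_n ⇒ h·k1=z·y_n;  k2=λ(1+3/10z)y_n ⇒ h·k2=z(1+3/10z)y_n
  y_{n+1}/y_n = 1 + 1/20z + 19/20z(1+3/10z) = 1 + z + 57/200z²
  ⇒ R(z) = 1 + z + 57/200z².

Find x<0 with |R(x)|<1.
x=-0.64: |R|=0.4767
R=1: x+57/200x²=0 ⇒ x=−200/57=-3.5088; min R=1−1/(4·57/200)=0.1228>−1
Confirm numerically:
  x=-2.644: |R|=0.34836 <1
  x=-2.425: |R|=0.25098 <1
  x=-2.001: |R|=0.14014 <1
  x=-3.633: |R|=1.12863 >1
  x=-3.547: |R|=1.03864 >1
So |R|<1 on (-3.5088, 0).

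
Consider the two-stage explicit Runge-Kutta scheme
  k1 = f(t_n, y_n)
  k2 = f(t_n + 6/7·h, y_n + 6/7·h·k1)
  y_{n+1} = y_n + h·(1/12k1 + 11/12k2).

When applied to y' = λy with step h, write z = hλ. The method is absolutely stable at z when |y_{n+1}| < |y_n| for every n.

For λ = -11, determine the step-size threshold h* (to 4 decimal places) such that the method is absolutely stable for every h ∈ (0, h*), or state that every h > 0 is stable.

(-1.2727,0); λ=-11 ⇒ h* = (14/11)/11 = 0.1157.

Set f=λy, z=hλ:
  k1=λy_n ⇒ h·k1=z·y_n;  k2=λ(1+6/7z)y_n ⇒ h·k2=z(1+6/7z)y_n
  y_{n+1}/y_n = 1 + 1/12z + 11/12z(1+6/7z) = 1 + z + 11/14z²
  so R(z) = 1 + z + 11/14z².

Find x<0 with |R(x)|<1.
x=-1.12: |R|=0.8656
R=1: x+11/14x²=0 ⇒ x=−14/11=-1.2727; min R=1−1/(4·11/14)=0.6818>−1
Confirm numerically:
  x=-1.049: |R|=0.81560 <1
  x=-1.015: |R|=0.79446 <1
  x=-0.844: |R|=0.71569 <1
  x=-0.701: |R|=0.68510 <1
  x=-1.713: |R|=1.59258 >1
  x=-1.609: |R|=1.42512 >1
  x=-1.419: |R|=1.16308 >1
So |R|<1 on (-1.2727, 0).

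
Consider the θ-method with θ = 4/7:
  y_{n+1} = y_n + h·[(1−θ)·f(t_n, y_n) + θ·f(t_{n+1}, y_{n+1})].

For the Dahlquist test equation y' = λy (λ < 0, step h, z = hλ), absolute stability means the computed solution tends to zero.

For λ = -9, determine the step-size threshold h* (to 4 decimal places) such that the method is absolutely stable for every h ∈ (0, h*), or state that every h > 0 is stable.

unbounded; (−∞, 0). Any h>0 works for λ=-9.

Test eqn y'=λy, z=hλ:
  y_{n+1} = y_n + z·[3/7·y_n + 4/7·y_{n+1}] ⇒ (1 − 4/7z)y_{n+1} = (1 + 3/7z)y_n
  Hence R(z) = (1 + 3/7z)/(1 − 4/7z).

Need |R(x)|<1, x<0.
x=-0.69: |R|=0.5051
x=-2: |R|=0.0667
x=-10: |R|=0.4894
x=-100: |R|=0.7199
θ=4/7≥1/2 ⇒ |1+3/7x|<|1−4/7x| ∀x<0 ⇒ unbounded interval.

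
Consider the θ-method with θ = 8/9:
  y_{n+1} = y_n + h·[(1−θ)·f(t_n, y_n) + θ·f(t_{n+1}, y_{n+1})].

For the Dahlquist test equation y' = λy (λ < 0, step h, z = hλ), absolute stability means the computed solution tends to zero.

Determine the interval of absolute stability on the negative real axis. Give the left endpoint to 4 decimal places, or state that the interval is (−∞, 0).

unbounded; (−∞, 0).

Test eqn y'=λy, z=hλ:
  y_{n+1} = y_n + z·[1/9·y_n + 8/9·y_{n+1}] ⇒ (1 − 8/9z)y_{n+1} = (1 + 1/9z)y_n
  ⇒ R(z) = (1 + 1/9z)/(1 − 8/9z).

Boundary: |R(x)|=1, x<0.
x=-1.08: |R|=0.4490
x=-2: |R|=0.2800
x=-10: |R|=0.0112
x=-100: |R|=0.1125
θ=8/9≥1/2 ⇒ |1+1/9x|<|1−8/9x| ∀x<0 ⇒ stable on all of ℝ⁻.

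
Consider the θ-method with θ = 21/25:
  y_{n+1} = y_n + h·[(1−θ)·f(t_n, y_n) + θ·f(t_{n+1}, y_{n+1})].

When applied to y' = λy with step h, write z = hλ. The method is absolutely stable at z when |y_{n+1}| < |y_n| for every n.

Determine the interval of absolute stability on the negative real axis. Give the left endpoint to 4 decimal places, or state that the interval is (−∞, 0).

With y'=λy (z=hλ):
  y_{n+1} = y_n + z·[4/25·y_n + 21/25·y_{n+1}] ⇒ (1 − 21/25z)y_{n+1} = (1 + 4/25z)y_n
  so R(z) = (1 + 4/25z)/(1 − 21/25z).

Solve |R(x)|<1 on ℝ⁻.
x=-1.47: |R|=0.3422
x=-2: |R|=0.2537
x=-10: |R|=0.0638
x=-100: |R|=0.1765
θ=21/25≥1/2 ⇒ |1+4/25x|<|1−21/25x| ∀x<0 ⇒ stable on all of ℝ⁻.

unbounded; (−∞, 0).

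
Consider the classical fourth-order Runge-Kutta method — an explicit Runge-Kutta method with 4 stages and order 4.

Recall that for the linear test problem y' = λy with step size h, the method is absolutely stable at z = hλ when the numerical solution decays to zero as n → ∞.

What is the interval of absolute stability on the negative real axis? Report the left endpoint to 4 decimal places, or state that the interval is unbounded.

(-2.7853, 0).

Test eqn y'=λy, z=hλ:
  order 4, 4-stage ⇒ R(z)=1+z+z^2/2+z^3/6+z^4/24
  (e.g. R(-1.74)=0.27773, |R|=0.27773)

Solve |R(x)|<1 on ℝ⁻.
x=-1.74: |R|=0.2777
|R(-3)|=1.3750 |R(-2.7)|=0.8788 |R(-2.16)|=0.4002
Bisect:
  x_lo=-3.5167 |R|=2.7910  x_hi=-0.1632 |R|=0.8494
  mid=-1.83996 |R|=0.29214 →hi
  mid=-2.67832 |R|=0.85034 →hi
  mid=-3.09750 |R|=1.58219 →lo
  mid=-2.88791 |R|=1.16606 →lo
  mid=-2.78311 |R|=0.99672 →hi
  mid=-2.83551 |R|=1.07839 →lo
  mid=-2.80931 |R|=1.03682 →lo
  mid=-2.79621 |R|=1.01659 →lo
  mid=-2.78966 |R|=1.00661 →lo
  mid=-2.78639 |R|=1.00165 →lo
  ...
  [-2.78537,-2.78516] ⇒ x*=-2.7853
Interval (-2.7853, 0).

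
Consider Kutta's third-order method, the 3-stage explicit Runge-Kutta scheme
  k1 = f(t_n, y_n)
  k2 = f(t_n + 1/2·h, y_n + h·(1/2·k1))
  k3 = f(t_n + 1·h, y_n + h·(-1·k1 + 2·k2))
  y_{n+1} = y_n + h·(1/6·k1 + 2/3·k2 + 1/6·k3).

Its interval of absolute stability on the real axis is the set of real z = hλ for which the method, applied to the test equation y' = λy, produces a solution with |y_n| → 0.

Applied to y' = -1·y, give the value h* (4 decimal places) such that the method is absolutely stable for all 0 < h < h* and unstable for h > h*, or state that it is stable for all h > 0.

(-2.5127,0); λ=-1 ⇒ h* = 2.5127.

On y'=λy, z=hλ:
  order 3, 3-stage ⇒ R(z)=1+z+z^2/2+z^3/6
  (e.g. R(-1.7)=-0.07383, |R|=0.07383)

Find x<0 with |R(x)|<1.
x=-1.7: |R|=0.0738
|R(-2.88)|=1.7141 |R(-2.82)|=1.5814 |R(-2.29)|=0.6694
Bisect:
  x_lo=-3.2979 |R|=2.8379  x_hi=-0.2445 |R|=0.7830
  mid=-1.77119 |R|=0.12870 →hi
  mid=-2.53455 |R|=1.03621 →lo
  mid=-2.15287 |R|=0.49848 →hi
  mid=-2.34371 |R|=0.74288 →hi
  mid=-2.43913 |R|=0.88299 →hi
  mid=-2.48684 |R|=0.95791 →hi
  mid=-2.51069 |R|=0.99663 →hi
  mid=-2.52262 |R|=1.01631 →lo
  mid=-2.51666 |R|=1.00644 →lo
  ...
  [-2.51293,-2.51274] ⇒ x*=-2.5127
Stable set (-2.5127, 0).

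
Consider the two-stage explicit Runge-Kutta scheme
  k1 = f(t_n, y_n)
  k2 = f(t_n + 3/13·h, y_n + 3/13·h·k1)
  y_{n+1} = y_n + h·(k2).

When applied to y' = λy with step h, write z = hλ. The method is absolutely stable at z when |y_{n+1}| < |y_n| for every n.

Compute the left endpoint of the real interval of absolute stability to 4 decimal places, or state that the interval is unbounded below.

left endpoint -4.3333.

Test eqn y'=λy, z=hλ:
  k1=λy_n ⇒ h·k1=z·y_n;  k2=λ(1+3/13z)y_n ⇒ h·k2=z(1+3/13z)y_n
  y_{n+1}/y_n = 1 + z(1+3/13z) = 1 + z + 3/13z²
  ⇒ R(z) = 1 + z + 3/13z².

Solve |R(x)|<1 on ℝ⁻.
x=-1.25: |R|=0.1106
R=1: x+3/13x²=0 ⇒ x=−13/3=-4.3333; min R=1−1/(4·3/13)=-0.0833>−1
Confirm numerically:
  x=-3.184: |R|=0.15551 <1
  x=-2.835: |R|=0.01974 <1
  x=-2.731: |R|=0.00984 <1
  x=-1.784: |R|=0.04954 <1
  x=-4.842: |R|=1.56838 >1
  x=-4.839: |R|=1.56467 >1
  x=-4.452: |R|=1.12192 >1
So |R|<1 on (-4.3333, 0).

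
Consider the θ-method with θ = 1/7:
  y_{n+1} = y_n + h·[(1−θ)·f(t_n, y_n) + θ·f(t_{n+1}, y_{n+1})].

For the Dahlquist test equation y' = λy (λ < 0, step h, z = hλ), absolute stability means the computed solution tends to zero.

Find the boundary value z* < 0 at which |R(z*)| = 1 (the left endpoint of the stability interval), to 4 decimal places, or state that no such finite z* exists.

z* = -2.8000.

Set f=λy, z=hλ:
  y_{n+1} = y_n + z·[6/7·y_n + 1/7·y_{n+1}] ⇒ (1 − 1/7z)y_{n+1} = (1 + 6/7z)y_n
  ⇒ R(z) = (1 + 6/7z)/(1 − 1/7z).

Solve |R(x)|<1 on ℝ⁻.
x=-1.37: |R|=0.1458
R=−1: 1+6/7x = −1+1/7x ⇒ -5/7x=2 ⇒ x=2/(-5/7)=-2.8000
Confirm numerically:
  x=-2.510: |R|=0.84753 <1
  x=-2.441: |R|=0.80987 <1
  x=-2.139: |R|=0.63836 <1
  x=-1.774: |R|=0.41532 <1
  x=-3.398: |R|=1.28756 >1
  x=-3.086: |R|=1.14178 >1
So |R|<1 on (-2.8000, 0).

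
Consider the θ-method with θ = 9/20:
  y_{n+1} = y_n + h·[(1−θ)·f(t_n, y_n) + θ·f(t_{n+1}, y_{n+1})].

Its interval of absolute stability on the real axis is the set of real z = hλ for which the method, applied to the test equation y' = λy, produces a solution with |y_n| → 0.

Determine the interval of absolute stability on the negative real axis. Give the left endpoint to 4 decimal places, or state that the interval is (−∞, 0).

(-20.0000, 0).

On y'=λy, z=hλ:
  y_{n+1} = y_n + z·[11/20·y_n + 9/20·y_{n+1}] ⇒ (1 − 9/20z)y_{n+1} = (1 + 11/20z)y_n
  so R(z) = (1 + 11/20z)/(1 − 9/20z).

Boundary: |R(x)|=1, x<0.
x=-0.47: |R|=0.6121
R=−1: 1+11/20x = −1+9/20x ⇒ -1/10x=2 ⇒ x=2/(-1/10)=-20.0000
Confirm numerically:
  x=-18.867: |R|=0.98806 <1
  x=-14.722: |R|=0.93078 <1
  x=-13.839: |R|=0.91476 <1
  x=-20.421: |R|=1.00413 >1
  x=-20.398: |R|=1.00391 >1
  x=-20.176: |R|=1.00175 >1
Stable set (-20.0000, 0).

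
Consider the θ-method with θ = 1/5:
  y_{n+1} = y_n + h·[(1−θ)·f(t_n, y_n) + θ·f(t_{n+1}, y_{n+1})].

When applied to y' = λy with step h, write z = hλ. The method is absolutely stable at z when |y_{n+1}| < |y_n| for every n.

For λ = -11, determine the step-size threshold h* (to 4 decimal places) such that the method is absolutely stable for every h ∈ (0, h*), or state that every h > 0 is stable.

(-3.3333,0); λ=-11 ⇒ h* = (10/3)/11 = 0.3030.

On y'=λy, z=hλ:
  y_{n+1} = y_n + z·[4/5·y_n + 1/5·y_{n+1}] ⇒ (1 − 1/5z)y_{n+1} = (1 + 4/5z)y_n
  Hence R(z) = (1 + 4/5z)/(1 − 1/5z).

Need |R(x)|<1, x<0.
x=-1.74: |R|=0.2908
R=−1: 1+4/5x = −1+1/5x ⇒ -3/5x=2 ⇒ x=2/(-3/5)=-3.3333
Confirm numerically:
  x=-2.747: |R|=0.77294 <1
  x=-2.480: |R|=0.65775 <1
  x=-2.179: |R|=0.51762 <1
  x=-1.805: |R|=0.32623 <1
  x=-3.571: |R|=1.08319 >1
  x=-3.529: |R|=1.06882 >1
  x=-3.364: |R|=1.01100 >1
Stable set (-3.3333, 0).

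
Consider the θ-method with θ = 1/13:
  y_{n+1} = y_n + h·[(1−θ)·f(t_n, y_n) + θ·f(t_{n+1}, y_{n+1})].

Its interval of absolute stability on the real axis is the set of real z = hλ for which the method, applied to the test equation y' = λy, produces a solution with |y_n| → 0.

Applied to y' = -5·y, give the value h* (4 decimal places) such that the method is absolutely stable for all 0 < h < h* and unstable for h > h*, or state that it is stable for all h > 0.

(-2.3636,0); λ=-5 ⇒ h* = (26/11)/5 = 0.4727.

Test eqn y'=λy, z=hλ:
  y_{n+1} = y_n + z·[12/13·y_n + 1/13·y_{n+1}] ⇒ (1 − 1/13z)y_{n+1} = (1 + 12/13z)y_n
  Hence R(z) = (1 + 12/13z)/(1 − 1/13z).

Need |R(x)|<1, x<0.
x=-0.37: |R|=0.6402
R=−1: 1+12/13x = −1+1/13x ⇒ -11/13x=2 ⇒ x=2/(-11/13)=-2.3636
Confirm numerically:
  x=-2.251: |R|=0.91876 <1
  x=-2.248: |R|=0.91658 <1
  x=-2.071: |R|=0.78641 <1
  x=-1.050: |R|=0.02847 <1
  x=-2.772: |R|=1.28481 >1
  x=-2.667: |R|=1.21300 >1
So |R|<1 on (-2.3636, 0).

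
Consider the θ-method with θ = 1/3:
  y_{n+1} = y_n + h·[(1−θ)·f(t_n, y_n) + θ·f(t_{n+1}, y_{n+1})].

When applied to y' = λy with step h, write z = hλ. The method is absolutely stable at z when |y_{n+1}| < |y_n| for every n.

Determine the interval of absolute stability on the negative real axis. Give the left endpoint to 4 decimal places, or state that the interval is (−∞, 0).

(-6.0000, 0).

With y'=λy (z=hλ):
  y_{n+1} = y_n + z·[2/3·y_n + 1/3·y_{n+1}] ⇒ (1 − 1/3z)y_{n+1} = (1 + 2/3z)y_n
  Hence R(z) = (1 + 2/3z)/(1 − 1/3z).

Boundary: |R(x)|=1, x<0.
x=-0.47: |R|=0.5937
R=−1: 1+2/3x = −1+1/3x ⇒ -1/3x=2 ⇒ x=2/(-1/3)=-6.0000
Confirm numerically:
  x=-5.787: |R|=0.97576 <1
  x=-5.259: |R|=0.91028 <1
  x=-4.737: |R|=0.83676 <1
  x=-3.083: |R|=0.52047 <1
  x=-6.331: |R|=1.03547 >1
  x=-6.095: |R|=1.01045 >1
  x=-6.065: |R|=1.00717 >1
Stable set (-6.0000, 0).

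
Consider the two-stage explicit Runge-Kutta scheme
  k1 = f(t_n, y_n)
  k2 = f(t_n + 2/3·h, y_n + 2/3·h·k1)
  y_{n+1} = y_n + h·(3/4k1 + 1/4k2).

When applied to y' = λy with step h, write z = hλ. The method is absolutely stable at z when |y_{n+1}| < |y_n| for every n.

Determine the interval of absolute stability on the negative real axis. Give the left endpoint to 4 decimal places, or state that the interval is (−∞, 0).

With y'=λy (z=hλ):
  k1=λy_n ⇒ h·k1=z·y_n;  k2=λ(1+2/3z)y_n ⇒ h·k2=z(1+2/3z)y_n
  y_{n+1}/y_n = 1 + 3/4z + 1/4z(1+2/3z) = 1 + z + 1/6z²
  Hence R(z) = 1 + z + 1/6z².

Need |R(x)|<1, x<0.
x=-1.62: |R|=0.1826
R=1: x+1/6x²=0 ⇒ x=−6=-6.0000; min R=1−1/(4·1/6)=-0.5000>−1
Confirm numerically:
  x=-5.447: |R|=0.49797 <1
  x=-5.311: |R|=0.39012 <1
  x=-4.333: |R|=0.20385 <1
  x=-2.447: |R|=0.44903 <1
  x=-6.081: |R|=1.08209 >1
  x=-6.054: |R|=1.05449 >1
Stable set (-6.0000, 0).

(-6.0000, 0).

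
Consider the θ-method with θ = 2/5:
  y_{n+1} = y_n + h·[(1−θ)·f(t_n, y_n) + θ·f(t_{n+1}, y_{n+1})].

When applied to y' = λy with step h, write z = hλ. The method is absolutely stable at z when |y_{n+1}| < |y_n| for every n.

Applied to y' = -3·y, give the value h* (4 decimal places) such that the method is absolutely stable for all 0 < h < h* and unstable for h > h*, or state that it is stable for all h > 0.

On y'=λy, z=hλ:
  y_{n+1} = y_n + z·[3/5·y_n + 2/5·y_{n+1}] ⇒ (1 − 2/5z)y_{n+1} = (1 + 3/5z)y_n
  so R(z) = (1 + 3/5z)/(1 − 2/5z).

Boundary: |R(x)|=1, x<0.
x=-0.74: |R|=0.4290
R=−1: 1+3/5x = −1+2/5x ⇒ -1/5x=2 ⇒ x=2/(-1/5)=-10.0000
Confirm numerically:
  x=-9.933: |R|=0.99731 <1
  x=-7.875: |R|=0.89759 <1
  x=-6.649: |R|=0.81687 <1
  x=-4.420: |R|=0.59682 <1
  x=-10.371: |R|=1.01441 >1
  x=-10.268: |R|=1.01049 >1
Stable set (-10.0000, 0).

(-10.0000,0); λ=-3 ⇒ h* = (10)/3 = 3.3333.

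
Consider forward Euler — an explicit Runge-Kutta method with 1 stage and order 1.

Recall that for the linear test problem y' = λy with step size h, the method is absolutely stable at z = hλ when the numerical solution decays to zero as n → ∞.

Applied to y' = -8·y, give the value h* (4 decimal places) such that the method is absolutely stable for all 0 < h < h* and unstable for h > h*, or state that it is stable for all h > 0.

Test eqn y'=λy, z=hλ:
  order 1, 1-stage ⇒ R(z)=1+z
  (e.g. R(-1.69)=-0.69000, |R|=0.69000)

Need |R(x)|<1, x<0.
x=-1.69: |R|=0.6900
|R(-2.18)|=1.1800 |R(-2.05)|=1.0500 |R(-1.89)|=0.8900
Bisect:
  x_lo=-2.6923 |R|=1.6923  x_hi=-0.3523 |R|=0.6477
  mid=-1.52227 |R|=0.52227 →hi
  mid=-2.10727 |R|=1.10727 →lo
  mid=-1.81477 |R|=0.81477 →hi
  mid=-1.96102 |R|=0.96102 →hi
  mid=-2.03415 |R|=1.03415 →lo
  mid=-1.99759 |R|=0.99759 →hi
  mid=-2.01587 |R|=1.01587 →lo
  mid=-2.00673 |R|=1.00673 →lo
  mid=-2.00216 |R|=1.00216 →lo
  mid=-1.99987 |R|=0.99987 →hi
  ...
  [-2.00001,-1.99987] ⇒ x*=-2.0000
Stable set (-2.0000, 0).

(-2.0000,0); λ=-8 ⇒ h* = 0.2500.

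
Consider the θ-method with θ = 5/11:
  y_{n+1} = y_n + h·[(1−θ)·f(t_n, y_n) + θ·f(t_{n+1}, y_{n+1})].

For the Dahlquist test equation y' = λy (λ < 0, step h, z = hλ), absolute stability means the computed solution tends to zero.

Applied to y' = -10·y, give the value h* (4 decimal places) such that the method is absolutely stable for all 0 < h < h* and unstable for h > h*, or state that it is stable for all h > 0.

Set f=λy, z=hλ:
  y_{n+1} = y_n + z·[6/11·y_n + 5/11·y_{n+1}] ⇒ (1 − 5/11z)y_{n+1} = (1 + 6/11z)y_n
  Hence R(z) = (1 + 6/11z)/(1 − 5/11z).

Need |R(x)|<1, x<0.
x=-0.63: |R|=0.5102
R=−1: 1+6/11x = −1+5/11x ⇒ -1/11x=2 ⇒ x=2/(-1/11)=-22.0000
Confirm numerically:
  x=-21.342: |R|=0.99441 <1
  x=-17.649: |R|=0.95616 <1
  x=-9.888: |R|=0.79960 <1
  x=-22.509: |R|=1.00412 >1
  x=-22.241: |R|=1.00197 >1
Stable set (-22.0000, 0).

(-22.0000,0); λ=-10 ⇒ h* = (22)/10 = 2.2000.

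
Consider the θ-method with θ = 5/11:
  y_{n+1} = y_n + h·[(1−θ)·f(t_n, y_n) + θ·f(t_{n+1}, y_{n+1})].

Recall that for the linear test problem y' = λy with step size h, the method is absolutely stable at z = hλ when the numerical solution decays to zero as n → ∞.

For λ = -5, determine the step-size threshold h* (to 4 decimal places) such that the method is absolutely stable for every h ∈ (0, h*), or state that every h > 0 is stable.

(-22.0000,0); λ=-5 ⇒ h* = (22)/5 = 4.4000.

Set f=λy, z=hλ:
  y_{n+1} = y_n + z·[6/11·y_n + 5/11·y_{n+1}] ⇒ (1 − 5/11z)y_{n+1} = (1 + 6/11z)y_n
  Hence R(z) = (1 + 6/11z)/(1 − 5/11z).

Solve |R(x)|<1 on ℝ⁻.
x=-1.63: |R|=0.0637
R=−1: 1+6/11x = −1+5/11x ⇒ -1/11x=2 ⇒ x=2/(-1/11)=-22.0000
Confirm numerically:
  x=-19.671: |R|=0.97870 <1
  x=-18.376: |R|=0.96477 <1
  x=-13.823: |R|=0.89793 <1
  x=-22.131: |R|=1.00108 >1
  x=-22.113: |R|=1.00093 >1
Stable set (-22.0000, 0).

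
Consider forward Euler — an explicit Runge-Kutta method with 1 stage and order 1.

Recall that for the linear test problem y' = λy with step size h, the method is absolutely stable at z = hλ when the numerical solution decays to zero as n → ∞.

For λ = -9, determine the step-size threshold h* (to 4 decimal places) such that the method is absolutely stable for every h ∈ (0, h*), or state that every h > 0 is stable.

With y'=λy (z=hλ):
  order 1, 1-stage ⇒ R(z)=1+z
  (e.g. R(-0.43)=0.57000, |R|=0.57000)

Find x<0 with |R(x)|<1.
x=-0.43: |R|=0.5700
|R(-2.25)|=1.2500 |R(-2.24)|=1.2400 |R(-0.83)|=0.1700
Bisect:
  x_lo=-2.3686 |R|=1.3686  x_hi=-0.1254 |R|=0.8746
  mid=-1.24703 |R|=0.24703 →hi
  mid=-1.80783 |R|=0.80783 →hi
  mid=-2.08823 |R|=1.08823 →lo
  mid=-1.94803 |R|=0.94803 →hi
  mid=-2.01813 |R|=1.01813 →lo
  mid=-1.98308 |R|=0.98308 →hi
  mid=-2.00061 |R|=1.00061 →lo
  mid=-1.99185 |R|=0.99185 →hi
  ...
  [-2.00006,-1.99992] ⇒ x*=-2.0000
Stable set (-2.0000, 0).

(-2.0000,0); λ=-9 ⇒ h* = 0.2222.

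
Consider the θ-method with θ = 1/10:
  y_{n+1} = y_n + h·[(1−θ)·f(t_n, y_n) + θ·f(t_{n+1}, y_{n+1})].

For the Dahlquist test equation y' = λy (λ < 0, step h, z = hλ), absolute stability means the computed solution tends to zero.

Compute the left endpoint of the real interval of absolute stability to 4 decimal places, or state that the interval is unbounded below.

left endpoint -2.5000.

On y'=λy, z=hλ:
  y_{n+1} = y_n + z·[9/10·y_n + 1/10·y_{n+1}] ⇒ (1 − 1/10z)y_{n+1} = (1 + 9/10z)y_n
  R(z) = (1 + 9/10z)/(1 − 1/10z).

Find x<0 with |R(x)|<1.
x=-1.65: |R|=0.4163
R=−1: 1+9/10x = −1+1/10x ⇒ -4/5x=2 ⇒ x=2/(-4/5)=-2.5000
Confirm numerically:
  x=-1.935: |R|=0.62128 <1
  x=-1.760: |R|=0.49660 <1
  x=-1.562: |R|=0.35098 <1
  x=-3.072: |R|=1.35006 >1
  x=-2.903: |R|=1.24986 >1
So |R|<1 on (-2.5000, 0).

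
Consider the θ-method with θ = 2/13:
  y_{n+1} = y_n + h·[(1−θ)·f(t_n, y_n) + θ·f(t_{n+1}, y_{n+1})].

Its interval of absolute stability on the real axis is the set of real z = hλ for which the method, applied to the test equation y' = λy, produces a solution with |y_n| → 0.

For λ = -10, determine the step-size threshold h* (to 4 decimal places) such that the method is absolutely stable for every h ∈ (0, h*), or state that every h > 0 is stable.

(-2.8889,0); λ=-10 ⇒ h* = (26/9)/10 = 0.2889.

With y'=λy (z=hλ):
  y_{n+1} = y_n + z·[11/13·y_n + 2/13·y_{n+1}] ⇒ (1 − 2/13z)y_{n+1} = (1 + 11/13z)y_n
  R(z) = (1 + 11/13z)/(1 − 2/13z).

Find x<0 with |R(x)|<1.
x=-1.76: |R|=0.3850
R=−1: 1+11/13x = −1+2/13x ⇒ -9/13x=2 ⇒ x=2/(-9/13)=-2.8889
Confirm numerically:
  x=-2.711: |R|=0.91309 <1
  x=-1.357: |R|=0.12263 <1
  x=-1.312: |R|=0.09165 <1
  x=-3.259: |R|=1.17066 >1
  x=-3.230: |R|=1.15776 >1
Interval (-2.8889, 0).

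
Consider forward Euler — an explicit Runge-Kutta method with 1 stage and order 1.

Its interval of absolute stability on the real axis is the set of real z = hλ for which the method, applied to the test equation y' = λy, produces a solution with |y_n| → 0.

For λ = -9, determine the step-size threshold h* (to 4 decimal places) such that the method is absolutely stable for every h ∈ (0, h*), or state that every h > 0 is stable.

(-2.0000,0); λ=-9 ⇒ h* = 0.2222.

On y'=λy, z=hλ:
  order 1, 1-stage ⇒ R(z)=1+z
  (e.g. R(-1.11)=-0.11000, |R|=0.11000)

Boundary: |R(x)|=1, x<0.
x=-1.11: |R|=0.1100
|R(-1.73)|=0.7300 |R(-1.13)|=0.1300 |R(-0.86)|=0.1400
Bisect:
  x_lo=-2.7458 |R|=1.7458  x_hi=-0.1307 |R|=0.8693
  mid=-1.43826 |R|=0.43826 →hi
  mid=-2.09205 |R|=1.09205 →lo
  mid=-1.76515 |R|=0.76515 →hi
  mid=-1.92860 |R|=0.92860 →hi
  mid=-2.01033 |R|=1.01033 →lo
  mid=-1.96946 |R|=0.96946 →hi
  mid=-1.98989 |R|=0.98989 →hi
  mid=-2.00011 |R|=1.00011 →lo
  mid=-1.99500 |R|=0.99500 →hi
  mid=-1.99756 |R|=0.99756 →hi
  ...
  [-2.00011,-1.99995] ⇒ x*=-2.0000
So |R|<1 on (-2.0000, 0).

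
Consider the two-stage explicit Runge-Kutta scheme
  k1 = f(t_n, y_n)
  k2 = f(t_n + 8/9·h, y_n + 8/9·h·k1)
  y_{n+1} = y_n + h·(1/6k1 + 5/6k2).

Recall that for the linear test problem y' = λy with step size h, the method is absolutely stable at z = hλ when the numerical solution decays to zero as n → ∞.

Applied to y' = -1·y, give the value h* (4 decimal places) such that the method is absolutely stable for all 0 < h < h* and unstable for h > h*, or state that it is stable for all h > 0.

Set f=λy, z=hλ:
  k1=λy_n ⇒ h·k1=z·y_n;  k2=λ(1+8/9z)y_n ⇒ h·k2=z(1+8/9z)y_n
  y_{n+1}/y_n = 1 + 1/6z + 5/6z(1+8/9z) = 1 + z + 20/27z²
  ⇒ R(z) = 1 + z + 20/27z².

Need |R(x)|<1, x<0.
x=-0.43: |R|=0.7070
R=1: x+20/27x²=0 ⇒ x=−27/20=-1.3500; min R=1−1/(4·20/27)=0.6625>−1
Confirm numerically:
  x=-1.177: |R|=0.84917 <1
  x=-1.152: |R|=0.83104 <1
  x=-0.875: |R|=0.69213 <1
  x=-1.895: |R|=1.76502 >1
  x=-1.508: |R|=1.17649 >1
  x=-1.467: |R|=1.12714 >1
So |R|<1 on (-1.3500, 0).

(-1.3500,0); λ=-1 ⇒ h* = (27/20)/1 = 1.3500.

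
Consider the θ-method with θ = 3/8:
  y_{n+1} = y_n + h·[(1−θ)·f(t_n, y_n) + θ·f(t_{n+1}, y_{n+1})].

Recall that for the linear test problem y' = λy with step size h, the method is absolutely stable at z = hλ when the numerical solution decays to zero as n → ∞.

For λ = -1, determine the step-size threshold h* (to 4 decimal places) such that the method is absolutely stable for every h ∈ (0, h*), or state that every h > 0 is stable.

On y'=λy, z=hλ:
  y_{n+1} = y_n + z·[5/8·y_n + 3/8·y_{n+1}] ⇒ (1 − 3/8z)y_{n+1} = (1 + 5/8z)y_n
  Hence R(z) = (1 + 5/8z)/(1 − 3/8z).

Find x<0 with |R(x)|<1.
x=-0.45: |R|=0.6150
R=−1: 1+5/8x = −1+3/8x ⇒ -1/4x=2 ⇒ x=2/(-1/4)=-8.0000
Confirm numerically:
  x=-4.997: |R|=0.73877 <1
  x=-4.544: |R|=0.68047 <1
  x=-3.961: |R|=0.59372 <1
  x=-8.577: |R|=1.03421 >1
  x=-8.494: |R|=1.02951 >1
  x=-8.480: |R|=1.02871 >1
So |R|<1 on (-8.0000, 0).

(-8.0000,0); λ=-1 ⇒ h* = (8)/1 = 8.0000.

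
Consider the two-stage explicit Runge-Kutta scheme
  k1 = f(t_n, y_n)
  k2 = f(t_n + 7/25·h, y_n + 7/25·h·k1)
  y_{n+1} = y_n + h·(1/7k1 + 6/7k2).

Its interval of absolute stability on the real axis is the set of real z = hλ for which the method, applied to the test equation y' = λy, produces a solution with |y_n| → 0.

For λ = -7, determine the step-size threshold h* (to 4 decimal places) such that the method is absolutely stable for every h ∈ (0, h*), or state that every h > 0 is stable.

(-4.1667,0); λ=-7 ⇒ h* = (25/6)/7 = 0.5952.

With y'=λy (z=hλ):
  k1=λy_n ⇒ h·k1=z·y_n;  k2=λ(1+7/25z)y_n ⇒ h·k2=z(1+7/25z)y_n
  y_{n+1}/y_n = 1 + 1/7z + 6/7z(1+7/25z) = 1 + z + 6/25z²
  so R(z) = 1 + z + 6/25z².

Boundary: |R(x)|=1, x<0.
x=-0.77: |R|=0.3723
R=1: x+6/25x²=0 ⇒ x=−25/6=-4.1667; min R=1−1/(4·6/25)=-0.0417>−1
Confirm numerically:
  x=-3.703: |R|=0.58793 <1
  x=-2.640: |R|=0.03270 <1
  x=-2.377: |R|=0.02097 <1
  x=-4.707: |R|=1.61040 >1
  x=-4.450: |R|=1.30260 >1
  x=-4.203: |R|=1.03665 >1
So |R|<1 on (-4.1667, 0).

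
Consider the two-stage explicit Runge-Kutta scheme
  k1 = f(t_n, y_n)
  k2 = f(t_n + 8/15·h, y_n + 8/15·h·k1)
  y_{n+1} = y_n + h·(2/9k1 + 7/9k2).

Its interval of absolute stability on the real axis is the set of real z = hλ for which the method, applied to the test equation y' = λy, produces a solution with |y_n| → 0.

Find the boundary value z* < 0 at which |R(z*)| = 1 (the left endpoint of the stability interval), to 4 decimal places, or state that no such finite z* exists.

Set f=λy, z=hλ:
  k1=λy_n ⇒ h·k1=z·y_n;  k2=λ(1+8/15z)y_n ⇒ h·k2=z(1+8/15z)y_n
  y_{n+1}/y_n = 1 + 2/9z + 7/9z(1+8/15z) = 1 + z + 56/135z²
  Hence R(z) = 1 + z + 56/135z².

Solve |R(x)|<1 on ℝ⁻.
x=-1.6: |R|=0.4619
R=1: x+56/135x²=0 ⇒ x=−135/56=-2.4107; min R=1−1/(4·56/135)=0.3973>−1
Confirm numerically:
  x=-2.018: |R|=0.67126 <1
  x=-1.810: |R|=0.54897 <1
  x=-1.640: |R|=0.47569 <1
  x=-1.216: |R|=0.39737 <1
  x=-2.694: |R|=1.31657 >1
  x=-2.504: |R|=1.09690 >1
Interval (-2.4107, 0).

left endpoint -2.4107.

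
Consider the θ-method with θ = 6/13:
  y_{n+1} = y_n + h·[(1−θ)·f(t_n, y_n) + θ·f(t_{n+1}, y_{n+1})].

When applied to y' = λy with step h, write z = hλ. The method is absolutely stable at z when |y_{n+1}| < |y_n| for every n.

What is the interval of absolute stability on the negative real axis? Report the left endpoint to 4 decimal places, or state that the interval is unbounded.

z∈(-26.0000,0).

Set f=λy, z=hλ:
  y_{n+1} = y_n + z·[7/13·y_n + 6/13·y_{n+1}] ⇒ (1 − 6/13z)y_{n+1} = (1 + 7/13z)y_n
  ⇒ R(z) = (1 + 7/13z)/(1 − 6/13z).

Need |R(x)|<1, x<0.
x=-1.34: |R|=0.1721
R=−1: 1+7/13x = −1+6/13x ⇒ -1/13x=2 ⇒ x=2/(-1/13)=-26.0000
Confirm numerically:
  x=-22.828: |R|=0.97885 <1
  x=-21.951: |R|=0.97202 <1
  x=-15.123: |R|=0.89515 <1
  x=-12.326: |R|=0.84275 <1
  x=-26.527: |R|=1.00306 >1
  x=-26.247: |R|=1.00145 >1
  x=-26.064: |R|=1.00038 >1
Interval (-26.0000, 0).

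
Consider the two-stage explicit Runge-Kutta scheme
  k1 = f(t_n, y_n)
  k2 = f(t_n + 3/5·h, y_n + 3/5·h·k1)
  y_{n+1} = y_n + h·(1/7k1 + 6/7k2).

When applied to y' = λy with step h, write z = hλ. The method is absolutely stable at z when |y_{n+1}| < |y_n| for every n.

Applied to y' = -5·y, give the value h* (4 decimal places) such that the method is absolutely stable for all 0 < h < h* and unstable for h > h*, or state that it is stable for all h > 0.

(-1.9444,0); λ=-5 ⇒ h* = (35/18)/5 = 0.3889.

Set f=λy, z=hλ:
  k1=λy_n ⇒ h·k1=z·y_n;  k2=λ(1+3/5z)y_n ⇒ h·k2=z(1+3/5z)y_n
  y_{n+1}/y_n = 1 + 1/7z + 6/7z(1+3/5z) = 1 + z + 18/35z²
  R(z) = 1 + z + 18/35z².

Need |R(x)|<1, x<0.
x=-0.84: |R|=0.5229
R=1: x+18/35x²=0 ⇒ x=−35/18=-1.9444; min R=1−1/(4·18/35)=0.5139>−1
Confirm numerically:
  x=-1.599: |R|=0.71593 <1
  x=-1.112: |R|=0.52394 <1
  x=-1.095: |R|=0.52164 <1
  x=-2.372: |R|=1.52157 >1
  x=-2.078: |R|=1.14273 >1
So |R|<1 on (-1.9444, 0).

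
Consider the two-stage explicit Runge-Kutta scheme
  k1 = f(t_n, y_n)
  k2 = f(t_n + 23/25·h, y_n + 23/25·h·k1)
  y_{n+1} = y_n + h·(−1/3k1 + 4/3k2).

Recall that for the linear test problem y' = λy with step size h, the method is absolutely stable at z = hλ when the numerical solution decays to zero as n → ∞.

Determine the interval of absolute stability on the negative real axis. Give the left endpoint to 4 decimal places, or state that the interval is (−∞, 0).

(-0.8152, 0).

Set f=λy, z=hλ:
  k1=λy_n ⇒ h·k1=z·y_n;  k2=λ(1+23/25z)y_n ⇒ h·k2=z(1+23/25z)y_n
  y_{n+1}/y_n = 1 − 1/3z + 4/3z(1+23/25z) = 1 + z + 92/75z²
  ⇒ R(z) = 1 + z + 92/75z².

Find x<0 with |R(x)|<1.
x=-1.71: |R|=2.8769
R=1: x+92/75x²=0 ⇒ x=−75/92=-0.8152; min R=1−1/(4·92/75)=0.7962>−1
Confirm numerically:
  x=-0.603: |R|=0.84303 <1
  x=-0.488: |R|=0.80412 <1
  x=-0.486: |R|=0.80373 <1
  x=-0.369: |R|=0.79802 <1
  x=-1.042: |R|=1.28987 >1
  x=-0.928: |R|=1.12839 >1
Stable set (-0.8152, 0).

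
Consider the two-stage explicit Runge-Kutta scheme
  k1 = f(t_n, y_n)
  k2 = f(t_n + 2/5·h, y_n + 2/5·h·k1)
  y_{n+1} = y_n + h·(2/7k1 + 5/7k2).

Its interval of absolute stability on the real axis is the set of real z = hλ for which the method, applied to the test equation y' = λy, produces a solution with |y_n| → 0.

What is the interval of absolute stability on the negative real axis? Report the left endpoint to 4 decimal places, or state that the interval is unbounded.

Set f=λy, z=hλ:
  k1=λy_n ⇒ h·k1=z·y_n;  k2=λ(1+2/5z)y_n ⇒ h·k2=z(1+2/5z)y_n
  y_{n+1}/y_n = 1 + 2/7z + 5/7z(1+2/5z) = 1 + z + 2/7z²
  so R(z) = 1 + z + 2/7z².

Find x<0 with |R(x)|<1.
x=-0.53: |R|=0.5503
R=1: x+2/7x²=0 ⇒ x=−7/2=-3.5000; min R=1−1/(4·2/7)=0.1250>−1
Confirm numerically:
  x=-2.641: |R|=0.35182 <1
  x=-2.204: |R|=0.18389 <1
  x=-1.521: |R|=0.13998 <1
  x=-4.067: |R|=1.65885 >1
  x=-3.699: |R|=1.21031 >1
Stable set (-3.5000, 0).

z∈(-3.5000,0).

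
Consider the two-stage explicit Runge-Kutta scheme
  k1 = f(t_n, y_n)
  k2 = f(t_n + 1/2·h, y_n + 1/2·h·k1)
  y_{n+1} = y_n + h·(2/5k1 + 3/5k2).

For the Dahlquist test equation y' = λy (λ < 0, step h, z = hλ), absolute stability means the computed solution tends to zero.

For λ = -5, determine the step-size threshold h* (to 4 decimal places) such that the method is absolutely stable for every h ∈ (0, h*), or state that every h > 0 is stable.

(-3.3333,0); λ=-5 ⇒ h* = (10/3)/5 = 0.6667.

Set f=λy, z=hλ:
  k1=λy_n ⇒ h·k1=z·y_n;  k2=λ(1+1/2z)y_n ⇒ h·k2=z(1+1/2z)y_n
  y_{n+1}/y_n = 1 + 2/5z + 3/5z(1+1/2z) = 1 + z + 3/10z²
  Hence R(z) = 1 + z + 3/10z².

Need |R(x)|<1, x<0.
x=-1.24: |R|=0.2213
R=1: x+3/10x²=0 ⇒ x=−10/3=-3.3333; min R=1−1/(4·3/10)=0.1667>−1
Confirm numerically:
  x=-3.188: |R|=0.86100 <1
  x=-1.944: |R|=0.18974 <1
  x=-1.817: |R|=0.17345 <1
  x=-3.920: |R|=1.68992 >1
  x=-3.597: |R|=1.28452 >1
Interval (-3.3333, 0).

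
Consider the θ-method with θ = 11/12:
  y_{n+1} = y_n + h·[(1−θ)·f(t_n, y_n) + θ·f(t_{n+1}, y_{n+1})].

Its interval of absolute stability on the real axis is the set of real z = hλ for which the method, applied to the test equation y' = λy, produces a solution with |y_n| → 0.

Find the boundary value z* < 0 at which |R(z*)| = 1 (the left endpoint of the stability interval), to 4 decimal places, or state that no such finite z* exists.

unbounded; (−∞, 0).

On y'=λy, z=hλ:
  y_{n+1} = y_n + z·[1/12·y_n + 11/12·y_{n+1}] ⇒ (1 − 11/12z)y_{n+1} = (1 + 1/12z)y_n
  so R(z) = (1 + 1/12z)/(1 − 11/12z).

Solve |R(x)|<1 on ℝ⁻.
x=-1.54: |R|=0.3614
x=-2: |R|=0.2941
x=-10: |R|=0.0164
x=-100: |R|=0.0791
θ=11/12≥1/2 ⇒ |1+1/12x|<|1−11/12x| ∀x<0 ⇒ stable on all of ℝ⁻.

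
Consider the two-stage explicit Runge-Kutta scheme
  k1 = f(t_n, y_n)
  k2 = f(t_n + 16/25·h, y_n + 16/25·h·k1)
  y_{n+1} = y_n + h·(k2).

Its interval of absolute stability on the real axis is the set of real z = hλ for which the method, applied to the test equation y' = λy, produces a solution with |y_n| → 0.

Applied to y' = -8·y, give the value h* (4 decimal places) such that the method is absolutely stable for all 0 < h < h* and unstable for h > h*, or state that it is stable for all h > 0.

(-1.5625,0); λ=-8 ⇒ h* = (25/16)/8 = 0.1953.

On y'=λy, z=hλ:
  k1=λy_n ⇒ h·k1=z·y_n;  k2=λ(1+16/25z)y_n ⇒ h·k2=z(1+16/25z)y_n
  y_{n+1}/y_n = 1 + z(1+16/25z) = 1 + z + 16/25z²
  ⇒ R(z) = 1 + z + 16/25z².

Find x<0 with |R(x)|<1.
x=-1.19: |R|=0.7163
R=1: x+16/25x²=0 ⇒ x=−25/16=-1.5625; min R=1−1/(4·16/25)=0.6094>−1
Confirm numerically:
  x=-1.466: |R|=0.90946 <1
  x=-1.058: |R|=0.65839 <1
  x=-0.862: |R|=0.61355 <1
  x=-0.697: |R|=0.61392 <1
  x=-2.158: |R|=1.82246 >1
  x=-1.789: |R|=1.25933 >1
  x=-1.587: |R|=1.02488 >1
Stable set (-1.5625, 0).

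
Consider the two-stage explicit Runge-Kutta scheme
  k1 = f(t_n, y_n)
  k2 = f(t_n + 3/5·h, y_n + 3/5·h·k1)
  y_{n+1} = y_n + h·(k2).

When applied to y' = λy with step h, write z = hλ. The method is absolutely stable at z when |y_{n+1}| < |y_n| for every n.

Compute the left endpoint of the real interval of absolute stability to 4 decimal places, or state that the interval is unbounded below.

left endpoint -1.6667.

On y'=λy, z=hλ:
  k1=λy_n ⇒ h·k1=z·y_n;  k2=λ(1+3/5z)y_n ⇒ h·k2=z(1+3/5z)y_n
  y_{n+1}/y_n = 1 + z(1+3/5z) = 1 + z + 3/5z²
  R(z) = 1 + z + 3/5z².

Find x<0 with |R(x)|<1.
x=-0.63: |R|=0.6081
R=1: x+3/5x²=0 ⇒ x=−5/3=-1.6667; min R=1−1/(4·3/5)=0.5833>−1
Confirm numerically:
  x=-1.488: |R|=0.84049 <1
  x=-1.463: |R|=0.82122 <1
  x=-1.422: |R|=0.79125 <1
  x=-1.126: |R|=0.63473 <1
  x=-1.805: |R|=1.14981 >1
  x=-1.696: |R|=1.02985 >1
Stable set (-1.6667, 0).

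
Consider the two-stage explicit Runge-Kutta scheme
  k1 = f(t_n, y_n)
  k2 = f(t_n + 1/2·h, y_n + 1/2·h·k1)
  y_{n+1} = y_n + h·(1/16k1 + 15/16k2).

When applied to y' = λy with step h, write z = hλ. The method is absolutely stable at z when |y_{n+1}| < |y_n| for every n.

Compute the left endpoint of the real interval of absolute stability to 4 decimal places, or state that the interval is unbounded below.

On y'=λy, z=hλ:
  k1=λy_n ⇒ h·k1=z·y_n;  k2=λ(1+1/2z)y_n ⇒ h·k2=z(1+1/2z)y_n
  y_{n+1}/y_n = 1 + 1/16z + 15/16z(1+1/2z) = 1 + z + 15/32z²
  ⇒ R(z) = 1 + z + 15/32z².

Find x<0 with |R(x)|<1.
x=-0.31: |R|=0.7350
R=1: x+15/32x²=0 ⇒ x=−32/15=-2.1333; min R=1−1/(4·15/32)=0.4667>−1
Confirm numerically:
  x=-1.959: |R|=0.83991 <1
  x=-1.593: |R|=0.59652 <1
  x=-1.519: |R|=0.56258 <1
  x=-1.472: |R|=0.54368 <1
  x=-2.519: |R|=1.45539 >1
  x=-2.331: |R|=1.21598 >1
Interval (-2.1333, 0).

z* = -2.1333.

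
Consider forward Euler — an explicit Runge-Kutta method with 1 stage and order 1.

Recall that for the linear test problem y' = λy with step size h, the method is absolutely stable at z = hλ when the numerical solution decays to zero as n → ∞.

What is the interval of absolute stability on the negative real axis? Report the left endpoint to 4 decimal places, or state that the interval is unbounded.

Set f=λy, z=hλ:
  order 1, 1-stage ⇒ R(z)=1+z
  (e.g. R(-0.99)=0.01000, |R|=0.01000)

Solve |R(x)|<1 on ℝ⁻.
x=-0.99: |R|=0.0100
|R(-1.85)|=0.8500 |R(-0.85)|=0.1500 |R(-0.51)|=0.4900
Bisect:
  x_lo=-2.5021 |R|=1.5021  x_hi=-0.1079 |R|=0.8921
  mid=-1.30497 |R|=0.30497 →hi
  mid=-1.90353 |R|=0.90353 →hi
  mid=-2.20281 |R|=1.20281 →lo
  mid=-2.05317 |R|=1.05317 →lo
  mid=-1.97835 |R|=0.97835 →hi
  mid=-2.01576 |R|=1.01576 →lo
  mid=-1.99705 |R|=0.99705 →hi
  mid=-2.00640 |R|=1.00640 →lo
  mid=-2.00173 |R|=1.00173 →lo
  mid=-1.99939 |R|=0.99939 →hi
  ...
  [-2.00012,-1.99997] ⇒ x*=-2.0000
Stable set (-2.0000, 0).

z∈(-2.0000,0).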